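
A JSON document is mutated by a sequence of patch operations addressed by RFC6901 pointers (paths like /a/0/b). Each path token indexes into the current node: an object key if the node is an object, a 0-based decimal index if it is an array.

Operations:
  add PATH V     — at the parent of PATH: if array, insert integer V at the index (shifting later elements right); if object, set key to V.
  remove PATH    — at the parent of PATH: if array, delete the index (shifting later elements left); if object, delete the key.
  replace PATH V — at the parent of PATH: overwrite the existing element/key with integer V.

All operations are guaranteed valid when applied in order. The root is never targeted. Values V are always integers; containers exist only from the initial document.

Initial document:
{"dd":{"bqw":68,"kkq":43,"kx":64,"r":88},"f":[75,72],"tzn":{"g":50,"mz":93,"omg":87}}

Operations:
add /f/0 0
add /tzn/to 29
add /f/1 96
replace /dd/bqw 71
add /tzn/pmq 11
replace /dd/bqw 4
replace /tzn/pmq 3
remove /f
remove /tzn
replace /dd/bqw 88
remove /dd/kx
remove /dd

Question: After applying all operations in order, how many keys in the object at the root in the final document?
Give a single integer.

After op 1 (add /f/0 0): {"dd":{"bqw":68,"kkq":43,"kx":64,"r":88},"f":[0,75,72],"tzn":{"g":50,"mz":93,"omg":87}}
After op 2 (add /tzn/to 29): {"dd":{"bqw":68,"kkq":43,"kx":64,"r":88},"f":[0,75,72],"tzn":{"g":50,"mz":93,"omg":87,"to":29}}
After op 3 (add /f/1 96): {"dd":{"bqw":68,"kkq":43,"kx":64,"r":88},"f":[0,96,75,72],"tzn":{"g":50,"mz":93,"omg":87,"to":29}}
After op 4 (replace /dd/bqw 71): {"dd":{"bqw":71,"kkq":43,"kx":64,"r":88},"f":[0,96,75,72],"tzn":{"g":50,"mz":93,"omg":87,"to":29}}
After op 5 (add /tzn/pmq 11): {"dd":{"bqw":71,"kkq":43,"kx":64,"r":88},"f":[0,96,75,72],"tzn":{"g":50,"mz":93,"omg":87,"pmq":11,"to":29}}
After op 6 (replace /dd/bqw 4): {"dd":{"bqw":4,"kkq":43,"kx":64,"r":88},"f":[0,96,75,72],"tzn":{"g":50,"mz":93,"omg":87,"pmq":11,"to":29}}
After op 7 (replace /tzn/pmq 3): {"dd":{"bqw":4,"kkq":43,"kx":64,"r":88},"f":[0,96,75,72],"tzn":{"g":50,"mz":93,"omg":87,"pmq":3,"to":29}}
After op 8 (remove /f): {"dd":{"bqw":4,"kkq":43,"kx":64,"r":88},"tzn":{"g":50,"mz":93,"omg":87,"pmq":3,"to":29}}
After op 9 (remove /tzn): {"dd":{"bqw":4,"kkq":43,"kx":64,"r":88}}
After op 10 (replace /dd/bqw 88): {"dd":{"bqw":88,"kkq":43,"kx":64,"r":88}}
After op 11 (remove /dd/kx): {"dd":{"bqw":88,"kkq":43,"r":88}}
After op 12 (remove /dd): {}
Size at the root: 0

Answer: 0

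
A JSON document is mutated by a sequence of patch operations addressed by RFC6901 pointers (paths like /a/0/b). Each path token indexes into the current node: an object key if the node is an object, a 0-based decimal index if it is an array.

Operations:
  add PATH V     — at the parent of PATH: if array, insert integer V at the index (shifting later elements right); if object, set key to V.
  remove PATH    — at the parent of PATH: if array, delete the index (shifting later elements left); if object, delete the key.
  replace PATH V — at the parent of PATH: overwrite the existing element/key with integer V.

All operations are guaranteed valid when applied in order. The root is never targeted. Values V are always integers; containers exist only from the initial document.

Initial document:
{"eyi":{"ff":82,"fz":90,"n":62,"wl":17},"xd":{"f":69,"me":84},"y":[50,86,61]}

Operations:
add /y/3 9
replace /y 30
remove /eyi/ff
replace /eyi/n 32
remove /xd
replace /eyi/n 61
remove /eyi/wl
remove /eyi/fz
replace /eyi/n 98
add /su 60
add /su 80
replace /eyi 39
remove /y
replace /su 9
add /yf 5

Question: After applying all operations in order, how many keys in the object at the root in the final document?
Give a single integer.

Answer: 3

Derivation:
After op 1 (add /y/3 9): {"eyi":{"ff":82,"fz":90,"n":62,"wl":17},"xd":{"f":69,"me":84},"y":[50,86,61,9]}
After op 2 (replace /y 30): {"eyi":{"ff":82,"fz":90,"n":62,"wl":17},"xd":{"f":69,"me":84},"y":30}
After op 3 (remove /eyi/ff): {"eyi":{"fz":90,"n":62,"wl":17},"xd":{"f":69,"me":84},"y":30}
After op 4 (replace /eyi/n 32): {"eyi":{"fz":90,"n":32,"wl":17},"xd":{"f":69,"me":84},"y":30}
After op 5 (remove /xd): {"eyi":{"fz":90,"n":32,"wl":17},"y":30}
After op 6 (replace /eyi/n 61): {"eyi":{"fz":90,"n":61,"wl":17},"y":30}
After op 7 (remove /eyi/wl): {"eyi":{"fz":90,"n":61},"y":30}
After op 8 (remove /eyi/fz): {"eyi":{"n":61},"y":30}
After op 9 (replace /eyi/n 98): {"eyi":{"n":98},"y":30}
After op 10 (add /su 60): {"eyi":{"n":98},"su":60,"y":30}
After op 11 (add /su 80): {"eyi":{"n":98},"su":80,"y":30}
After op 12 (replace /eyi 39): {"eyi":39,"su":80,"y":30}
After op 13 (remove /y): {"eyi":39,"su":80}
After op 14 (replace /su 9): {"eyi":39,"su":9}
After op 15 (add /yf 5): {"eyi":39,"su":9,"yf":5}
Size at the root: 3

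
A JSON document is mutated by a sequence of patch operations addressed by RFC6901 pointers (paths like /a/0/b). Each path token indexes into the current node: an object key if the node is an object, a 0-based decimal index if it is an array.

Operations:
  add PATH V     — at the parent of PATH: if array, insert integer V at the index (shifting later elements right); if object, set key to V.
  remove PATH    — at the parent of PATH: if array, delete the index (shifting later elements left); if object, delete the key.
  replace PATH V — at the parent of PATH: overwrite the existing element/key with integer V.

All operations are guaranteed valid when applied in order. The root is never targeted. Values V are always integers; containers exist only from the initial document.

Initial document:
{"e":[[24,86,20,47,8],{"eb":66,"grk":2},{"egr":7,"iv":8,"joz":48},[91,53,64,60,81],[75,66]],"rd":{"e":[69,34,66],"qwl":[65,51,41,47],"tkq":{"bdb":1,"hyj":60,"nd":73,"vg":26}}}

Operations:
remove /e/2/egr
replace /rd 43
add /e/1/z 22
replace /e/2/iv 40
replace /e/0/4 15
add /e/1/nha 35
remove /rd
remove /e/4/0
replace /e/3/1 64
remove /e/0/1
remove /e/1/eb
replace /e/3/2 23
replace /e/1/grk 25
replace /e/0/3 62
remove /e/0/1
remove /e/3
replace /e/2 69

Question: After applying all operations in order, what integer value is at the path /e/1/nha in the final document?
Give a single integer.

Answer: 35

Derivation:
After op 1 (remove /e/2/egr): {"e":[[24,86,20,47,8],{"eb":66,"grk":2},{"iv":8,"joz":48},[91,53,64,60,81],[75,66]],"rd":{"e":[69,34,66],"qwl":[65,51,41,47],"tkq":{"bdb":1,"hyj":60,"nd":73,"vg":26}}}
After op 2 (replace /rd 43): {"e":[[24,86,20,47,8],{"eb":66,"grk":2},{"iv":8,"joz":48},[91,53,64,60,81],[75,66]],"rd":43}
After op 3 (add /e/1/z 22): {"e":[[24,86,20,47,8],{"eb":66,"grk":2,"z":22},{"iv":8,"joz":48},[91,53,64,60,81],[75,66]],"rd":43}
After op 4 (replace /e/2/iv 40): {"e":[[24,86,20,47,8],{"eb":66,"grk":2,"z":22},{"iv":40,"joz":48},[91,53,64,60,81],[75,66]],"rd":43}
After op 5 (replace /e/0/4 15): {"e":[[24,86,20,47,15],{"eb":66,"grk":2,"z":22},{"iv":40,"joz":48},[91,53,64,60,81],[75,66]],"rd":43}
After op 6 (add /e/1/nha 35): {"e":[[24,86,20,47,15],{"eb":66,"grk":2,"nha":35,"z":22},{"iv":40,"joz":48},[91,53,64,60,81],[75,66]],"rd":43}
After op 7 (remove /rd): {"e":[[24,86,20,47,15],{"eb":66,"grk":2,"nha":35,"z":22},{"iv":40,"joz":48},[91,53,64,60,81],[75,66]]}
After op 8 (remove /e/4/0): {"e":[[24,86,20,47,15],{"eb":66,"grk":2,"nha":35,"z":22},{"iv":40,"joz":48},[91,53,64,60,81],[66]]}
After op 9 (replace /e/3/1 64): {"e":[[24,86,20,47,15],{"eb":66,"grk":2,"nha":35,"z":22},{"iv":40,"joz":48},[91,64,64,60,81],[66]]}
After op 10 (remove /e/0/1): {"e":[[24,20,47,15],{"eb":66,"grk":2,"nha":35,"z":22},{"iv":40,"joz":48},[91,64,64,60,81],[66]]}
After op 11 (remove /e/1/eb): {"e":[[24,20,47,15],{"grk":2,"nha":35,"z":22},{"iv":40,"joz":48},[91,64,64,60,81],[66]]}
After op 12 (replace /e/3/2 23): {"e":[[24,20,47,15],{"grk":2,"nha":35,"z":22},{"iv":40,"joz":48},[91,64,23,60,81],[66]]}
After op 13 (replace /e/1/grk 25): {"e":[[24,20,47,15],{"grk":25,"nha":35,"z":22},{"iv":40,"joz":48},[91,64,23,60,81],[66]]}
After op 14 (replace /e/0/3 62): {"e":[[24,20,47,62],{"grk":25,"nha":35,"z":22},{"iv":40,"joz":48},[91,64,23,60,81],[66]]}
After op 15 (remove /e/0/1): {"e":[[24,47,62],{"grk":25,"nha":35,"z":22},{"iv":40,"joz":48},[91,64,23,60,81],[66]]}
After op 16 (remove /e/3): {"e":[[24,47,62],{"grk":25,"nha":35,"z":22},{"iv":40,"joz":48},[66]]}
After op 17 (replace /e/2 69): {"e":[[24,47,62],{"grk":25,"nha":35,"z":22},69,[66]]}
Value at /e/1/nha: 35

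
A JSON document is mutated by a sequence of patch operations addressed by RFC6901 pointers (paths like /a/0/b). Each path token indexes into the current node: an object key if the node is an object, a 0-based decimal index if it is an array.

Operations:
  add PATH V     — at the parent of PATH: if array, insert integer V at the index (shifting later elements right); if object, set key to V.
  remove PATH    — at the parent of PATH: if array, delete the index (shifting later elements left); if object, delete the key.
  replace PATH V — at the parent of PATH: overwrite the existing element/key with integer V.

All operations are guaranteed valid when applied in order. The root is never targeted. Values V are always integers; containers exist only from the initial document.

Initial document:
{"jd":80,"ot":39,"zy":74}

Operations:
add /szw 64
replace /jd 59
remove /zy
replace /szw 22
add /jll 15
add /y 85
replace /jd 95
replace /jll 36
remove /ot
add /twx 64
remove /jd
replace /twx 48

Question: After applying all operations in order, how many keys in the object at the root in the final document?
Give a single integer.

Answer: 4

Derivation:
After op 1 (add /szw 64): {"jd":80,"ot":39,"szw":64,"zy":74}
After op 2 (replace /jd 59): {"jd":59,"ot":39,"szw":64,"zy":74}
After op 3 (remove /zy): {"jd":59,"ot":39,"szw":64}
After op 4 (replace /szw 22): {"jd":59,"ot":39,"szw":22}
After op 5 (add /jll 15): {"jd":59,"jll":15,"ot":39,"szw":22}
After op 6 (add /y 85): {"jd":59,"jll":15,"ot":39,"szw":22,"y":85}
After op 7 (replace /jd 95): {"jd":95,"jll":15,"ot":39,"szw":22,"y":85}
After op 8 (replace /jll 36): {"jd":95,"jll":36,"ot":39,"szw":22,"y":85}
After op 9 (remove /ot): {"jd":95,"jll":36,"szw":22,"y":85}
After op 10 (add /twx 64): {"jd":95,"jll":36,"szw":22,"twx":64,"y":85}
After op 11 (remove /jd): {"jll":36,"szw":22,"twx":64,"y":85}
After op 12 (replace /twx 48): {"jll":36,"szw":22,"twx":48,"y":85}
Size at the root: 4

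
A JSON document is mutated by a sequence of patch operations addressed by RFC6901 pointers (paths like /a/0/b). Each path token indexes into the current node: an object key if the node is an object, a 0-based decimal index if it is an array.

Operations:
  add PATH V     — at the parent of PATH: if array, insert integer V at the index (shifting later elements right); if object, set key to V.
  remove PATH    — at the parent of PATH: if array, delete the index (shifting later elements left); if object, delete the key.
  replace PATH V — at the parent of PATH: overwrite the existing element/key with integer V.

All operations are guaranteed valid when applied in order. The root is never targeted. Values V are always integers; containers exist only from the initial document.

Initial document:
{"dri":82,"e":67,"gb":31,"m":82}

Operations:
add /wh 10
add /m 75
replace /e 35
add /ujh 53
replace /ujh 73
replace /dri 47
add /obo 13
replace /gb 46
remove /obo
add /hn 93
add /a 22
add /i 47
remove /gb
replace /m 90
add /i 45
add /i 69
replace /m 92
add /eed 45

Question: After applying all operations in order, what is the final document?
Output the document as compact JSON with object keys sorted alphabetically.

After op 1 (add /wh 10): {"dri":82,"e":67,"gb":31,"m":82,"wh":10}
After op 2 (add /m 75): {"dri":82,"e":67,"gb":31,"m":75,"wh":10}
After op 3 (replace /e 35): {"dri":82,"e":35,"gb":31,"m":75,"wh":10}
After op 4 (add /ujh 53): {"dri":82,"e":35,"gb":31,"m":75,"ujh":53,"wh":10}
After op 5 (replace /ujh 73): {"dri":82,"e":35,"gb":31,"m":75,"ujh":73,"wh":10}
After op 6 (replace /dri 47): {"dri":47,"e":35,"gb":31,"m":75,"ujh":73,"wh":10}
After op 7 (add /obo 13): {"dri":47,"e":35,"gb":31,"m":75,"obo":13,"ujh":73,"wh":10}
After op 8 (replace /gb 46): {"dri":47,"e":35,"gb":46,"m":75,"obo":13,"ujh":73,"wh":10}
After op 9 (remove /obo): {"dri":47,"e":35,"gb":46,"m":75,"ujh":73,"wh":10}
After op 10 (add /hn 93): {"dri":47,"e":35,"gb":46,"hn":93,"m":75,"ujh":73,"wh":10}
After op 11 (add /a 22): {"a":22,"dri":47,"e":35,"gb":46,"hn":93,"m":75,"ujh":73,"wh":10}
After op 12 (add /i 47): {"a":22,"dri":47,"e":35,"gb":46,"hn":93,"i":47,"m":75,"ujh":73,"wh":10}
After op 13 (remove /gb): {"a":22,"dri":47,"e":35,"hn":93,"i":47,"m":75,"ujh":73,"wh":10}
After op 14 (replace /m 90): {"a":22,"dri":47,"e":35,"hn":93,"i":47,"m":90,"ujh":73,"wh":10}
After op 15 (add /i 45): {"a":22,"dri":47,"e":35,"hn":93,"i":45,"m":90,"ujh":73,"wh":10}
After op 16 (add /i 69): {"a":22,"dri":47,"e":35,"hn":93,"i":69,"m":90,"ujh":73,"wh":10}
After op 17 (replace /m 92): {"a":22,"dri":47,"e":35,"hn":93,"i":69,"m":92,"ujh":73,"wh":10}
After op 18 (add /eed 45): {"a":22,"dri":47,"e":35,"eed":45,"hn":93,"i":69,"m":92,"ujh":73,"wh":10}

Answer: {"a":22,"dri":47,"e":35,"eed":45,"hn":93,"i":69,"m":92,"ujh":73,"wh":10}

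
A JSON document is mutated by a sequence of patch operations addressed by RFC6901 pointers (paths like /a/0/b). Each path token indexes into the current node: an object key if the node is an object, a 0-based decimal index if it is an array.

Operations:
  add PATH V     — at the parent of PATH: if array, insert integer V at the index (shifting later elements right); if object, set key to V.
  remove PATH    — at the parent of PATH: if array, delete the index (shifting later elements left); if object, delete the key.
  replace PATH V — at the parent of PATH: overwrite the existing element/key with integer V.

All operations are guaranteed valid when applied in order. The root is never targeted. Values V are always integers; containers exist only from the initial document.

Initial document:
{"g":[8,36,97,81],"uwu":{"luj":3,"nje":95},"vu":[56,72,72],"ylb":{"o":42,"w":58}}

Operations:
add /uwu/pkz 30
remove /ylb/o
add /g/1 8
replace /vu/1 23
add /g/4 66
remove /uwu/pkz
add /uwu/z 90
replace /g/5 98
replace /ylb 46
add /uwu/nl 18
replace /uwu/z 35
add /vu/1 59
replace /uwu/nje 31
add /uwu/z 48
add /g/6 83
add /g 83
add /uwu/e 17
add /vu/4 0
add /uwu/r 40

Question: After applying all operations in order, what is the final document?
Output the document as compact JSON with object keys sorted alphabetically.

Answer: {"g":83,"uwu":{"e":17,"luj":3,"nje":31,"nl":18,"r":40,"z":48},"vu":[56,59,23,72,0],"ylb":46}

Derivation:
After op 1 (add /uwu/pkz 30): {"g":[8,36,97,81],"uwu":{"luj":3,"nje":95,"pkz":30},"vu":[56,72,72],"ylb":{"o":42,"w":58}}
After op 2 (remove /ylb/o): {"g":[8,36,97,81],"uwu":{"luj":3,"nje":95,"pkz":30},"vu":[56,72,72],"ylb":{"w":58}}
After op 3 (add /g/1 8): {"g":[8,8,36,97,81],"uwu":{"luj":3,"nje":95,"pkz":30},"vu":[56,72,72],"ylb":{"w":58}}
After op 4 (replace /vu/1 23): {"g":[8,8,36,97,81],"uwu":{"luj":3,"nje":95,"pkz":30},"vu":[56,23,72],"ylb":{"w":58}}
After op 5 (add /g/4 66): {"g":[8,8,36,97,66,81],"uwu":{"luj":3,"nje":95,"pkz":30},"vu":[56,23,72],"ylb":{"w":58}}
After op 6 (remove /uwu/pkz): {"g":[8,8,36,97,66,81],"uwu":{"luj":3,"nje":95},"vu":[56,23,72],"ylb":{"w":58}}
After op 7 (add /uwu/z 90): {"g":[8,8,36,97,66,81],"uwu":{"luj":3,"nje":95,"z":90},"vu":[56,23,72],"ylb":{"w":58}}
After op 8 (replace /g/5 98): {"g":[8,8,36,97,66,98],"uwu":{"luj":3,"nje":95,"z":90},"vu":[56,23,72],"ylb":{"w":58}}
After op 9 (replace /ylb 46): {"g":[8,8,36,97,66,98],"uwu":{"luj":3,"nje":95,"z":90},"vu":[56,23,72],"ylb":46}
After op 10 (add /uwu/nl 18): {"g":[8,8,36,97,66,98],"uwu":{"luj":3,"nje":95,"nl":18,"z":90},"vu":[56,23,72],"ylb":46}
After op 11 (replace /uwu/z 35): {"g":[8,8,36,97,66,98],"uwu":{"luj":3,"nje":95,"nl":18,"z":35},"vu":[56,23,72],"ylb":46}
After op 12 (add /vu/1 59): {"g":[8,8,36,97,66,98],"uwu":{"luj":3,"nje":95,"nl":18,"z":35},"vu":[56,59,23,72],"ylb":46}
After op 13 (replace /uwu/nje 31): {"g":[8,8,36,97,66,98],"uwu":{"luj":3,"nje":31,"nl":18,"z":35},"vu":[56,59,23,72],"ylb":46}
After op 14 (add /uwu/z 48): {"g":[8,8,36,97,66,98],"uwu":{"luj":3,"nje":31,"nl":18,"z":48},"vu":[56,59,23,72],"ylb":46}
After op 15 (add /g/6 83): {"g":[8,8,36,97,66,98,83],"uwu":{"luj":3,"nje":31,"nl":18,"z":48},"vu":[56,59,23,72],"ylb":46}
After op 16 (add /g 83): {"g":83,"uwu":{"luj":3,"nje":31,"nl":18,"z":48},"vu":[56,59,23,72],"ylb":46}
After op 17 (add /uwu/e 17): {"g":83,"uwu":{"e":17,"luj":3,"nje":31,"nl":18,"z":48},"vu":[56,59,23,72],"ylb":46}
After op 18 (add /vu/4 0): {"g":83,"uwu":{"e":17,"luj":3,"nje":31,"nl":18,"z":48},"vu":[56,59,23,72,0],"ylb":46}
After op 19 (add /uwu/r 40): {"g":83,"uwu":{"e":17,"luj":3,"nje":31,"nl":18,"r":40,"z":48},"vu":[56,59,23,72,0],"ylb":46}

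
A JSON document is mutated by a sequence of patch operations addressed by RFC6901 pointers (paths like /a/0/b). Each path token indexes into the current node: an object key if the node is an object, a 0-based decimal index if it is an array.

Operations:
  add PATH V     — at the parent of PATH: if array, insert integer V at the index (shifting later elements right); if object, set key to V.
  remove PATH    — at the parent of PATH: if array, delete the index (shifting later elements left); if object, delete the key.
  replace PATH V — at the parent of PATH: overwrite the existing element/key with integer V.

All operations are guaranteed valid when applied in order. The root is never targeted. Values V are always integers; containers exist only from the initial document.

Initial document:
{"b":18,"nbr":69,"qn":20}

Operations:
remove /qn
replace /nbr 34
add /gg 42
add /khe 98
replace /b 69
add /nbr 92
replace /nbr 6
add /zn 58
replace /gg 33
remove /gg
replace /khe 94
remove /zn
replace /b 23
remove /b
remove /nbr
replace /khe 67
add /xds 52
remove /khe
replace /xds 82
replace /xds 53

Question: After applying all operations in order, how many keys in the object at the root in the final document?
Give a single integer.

After op 1 (remove /qn): {"b":18,"nbr":69}
After op 2 (replace /nbr 34): {"b":18,"nbr":34}
After op 3 (add /gg 42): {"b":18,"gg":42,"nbr":34}
After op 4 (add /khe 98): {"b":18,"gg":42,"khe":98,"nbr":34}
After op 5 (replace /b 69): {"b":69,"gg":42,"khe":98,"nbr":34}
After op 6 (add /nbr 92): {"b":69,"gg":42,"khe":98,"nbr":92}
After op 7 (replace /nbr 6): {"b":69,"gg":42,"khe":98,"nbr":6}
After op 8 (add /zn 58): {"b":69,"gg":42,"khe":98,"nbr":6,"zn":58}
After op 9 (replace /gg 33): {"b":69,"gg":33,"khe":98,"nbr":6,"zn":58}
After op 10 (remove /gg): {"b":69,"khe":98,"nbr":6,"zn":58}
After op 11 (replace /khe 94): {"b":69,"khe":94,"nbr":6,"zn":58}
After op 12 (remove /zn): {"b":69,"khe":94,"nbr":6}
After op 13 (replace /b 23): {"b":23,"khe":94,"nbr":6}
After op 14 (remove /b): {"khe":94,"nbr":6}
After op 15 (remove /nbr): {"khe":94}
After op 16 (replace /khe 67): {"khe":67}
After op 17 (add /xds 52): {"khe":67,"xds":52}
After op 18 (remove /khe): {"xds":52}
After op 19 (replace /xds 82): {"xds":82}
After op 20 (replace /xds 53): {"xds":53}
Size at the root: 1

Answer: 1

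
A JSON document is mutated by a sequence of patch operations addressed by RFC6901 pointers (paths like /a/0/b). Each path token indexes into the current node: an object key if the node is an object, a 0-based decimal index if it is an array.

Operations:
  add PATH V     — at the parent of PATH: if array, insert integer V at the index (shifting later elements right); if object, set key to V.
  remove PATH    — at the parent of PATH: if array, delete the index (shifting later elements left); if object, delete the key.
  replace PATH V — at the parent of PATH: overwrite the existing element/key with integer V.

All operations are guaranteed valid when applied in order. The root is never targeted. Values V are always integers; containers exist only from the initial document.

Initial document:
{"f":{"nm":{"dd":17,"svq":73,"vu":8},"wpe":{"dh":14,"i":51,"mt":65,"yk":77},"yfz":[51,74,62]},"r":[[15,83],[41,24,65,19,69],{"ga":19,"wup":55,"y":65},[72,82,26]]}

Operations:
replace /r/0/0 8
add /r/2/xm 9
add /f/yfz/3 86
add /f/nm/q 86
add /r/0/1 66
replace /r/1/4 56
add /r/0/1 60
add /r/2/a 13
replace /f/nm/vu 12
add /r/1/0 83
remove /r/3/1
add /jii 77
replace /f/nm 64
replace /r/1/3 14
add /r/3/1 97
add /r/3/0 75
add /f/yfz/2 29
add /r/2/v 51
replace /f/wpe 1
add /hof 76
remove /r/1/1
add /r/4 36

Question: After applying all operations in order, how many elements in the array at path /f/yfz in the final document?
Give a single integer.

After op 1 (replace /r/0/0 8): {"f":{"nm":{"dd":17,"svq":73,"vu":8},"wpe":{"dh":14,"i":51,"mt":65,"yk":77},"yfz":[51,74,62]},"r":[[8,83],[41,24,65,19,69],{"ga":19,"wup":55,"y":65},[72,82,26]]}
After op 2 (add /r/2/xm 9): {"f":{"nm":{"dd":17,"svq":73,"vu":8},"wpe":{"dh":14,"i":51,"mt":65,"yk":77},"yfz":[51,74,62]},"r":[[8,83],[41,24,65,19,69],{"ga":19,"wup":55,"xm":9,"y":65},[72,82,26]]}
After op 3 (add /f/yfz/3 86): {"f":{"nm":{"dd":17,"svq":73,"vu":8},"wpe":{"dh":14,"i":51,"mt":65,"yk":77},"yfz":[51,74,62,86]},"r":[[8,83],[41,24,65,19,69],{"ga":19,"wup":55,"xm":9,"y":65},[72,82,26]]}
After op 4 (add /f/nm/q 86): {"f":{"nm":{"dd":17,"q":86,"svq":73,"vu":8},"wpe":{"dh":14,"i":51,"mt":65,"yk":77},"yfz":[51,74,62,86]},"r":[[8,83],[41,24,65,19,69],{"ga":19,"wup":55,"xm":9,"y":65},[72,82,26]]}
After op 5 (add /r/0/1 66): {"f":{"nm":{"dd":17,"q":86,"svq":73,"vu":8},"wpe":{"dh":14,"i":51,"mt":65,"yk":77},"yfz":[51,74,62,86]},"r":[[8,66,83],[41,24,65,19,69],{"ga":19,"wup":55,"xm":9,"y":65},[72,82,26]]}
After op 6 (replace /r/1/4 56): {"f":{"nm":{"dd":17,"q":86,"svq":73,"vu":8},"wpe":{"dh":14,"i":51,"mt":65,"yk":77},"yfz":[51,74,62,86]},"r":[[8,66,83],[41,24,65,19,56],{"ga":19,"wup":55,"xm":9,"y":65},[72,82,26]]}
After op 7 (add /r/0/1 60): {"f":{"nm":{"dd":17,"q":86,"svq":73,"vu":8},"wpe":{"dh":14,"i":51,"mt":65,"yk":77},"yfz":[51,74,62,86]},"r":[[8,60,66,83],[41,24,65,19,56],{"ga":19,"wup":55,"xm":9,"y":65},[72,82,26]]}
After op 8 (add /r/2/a 13): {"f":{"nm":{"dd":17,"q":86,"svq":73,"vu":8},"wpe":{"dh":14,"i":51,"mt":65,"yk":77},"yfz":[51,74,62,86]},"r":[[8,60,66,83],[41,24,65,19,56],{"a":13,"ga":19,"wup":55,"xm":9,"y":65},[72,82,26]]}
After op 9 (replace /f/nm/vu 12): {"f":{"nm":{"dd":17,"q":86,"svq":73,"vu":12},"wpe":{"dh":14,"i":51,"mt":65,"yk":77},"yfz":[51,74,62,86]},"r":[[8,60,66,83],[41,24,65,19,56],{"a":13,"ga":19,"wup":55,"xm":9,"y":65},[72,82,26]]}
After op 10 (add /r/1/0 83): {"f":{"nm":{"dd":17,"q":86,"svq":73,"vu":12},"wpe":{"dh":14,"i":51,"mt":65,"yk":77},"yfz":[51,74,62,86]},"r":[[8,60,66,83],[83,41,24,65,19,56],{"a":13,"ga":19,"wup":55,"xm":9,"y":65},[72,82,26]]}
After op 11 (remove /r/3/1): {"f":{"nm":{"dd":17,"q":86,"svq":73,"vu":12},"wpe":{"dh":14,"i":51,"mt":65,"yk":77},"yfz":[51,74,62,86]},"r":[[8,60,66,83],[83,41,24,65,19,56],{"a":13,"ga":19,"wup":55,"xm":9,"y":65},[72,26]]}
After op 12 (add /jii 77): {"f":{"nm":{"dd":17,"q":86,"svq":73,"vu":12},"wpe":{"dh":14,"i":51,"mt":65,"yk":77},"yfz":[51,74,62,86]},"jii":77,"r":[[8,60,66,83],[83,41,24,65,19,56],{"a":13,"ga":19,"wup":55,"xm":9,"y":65},[72,26]]}
After op 13 (replace /f/nm 64): {"f":{"nm":64,"wpe":{"dh":14,"i":51,"mt":65,"yk":77},"yfz":[51,74,62,86]},"jii":77,"r":[[8,60,66,83],[83,41,24,65,19,56],{"a":13,"ga":19,"wup":55,"xm":9,"y":65},[72,26]]}
After op 14 (replace /r/1/3 14): {"f":{"nm":64,"wpe":{"dh":14,"i":51,"mt":65,"yk":77},"yfz":[51,74,62,86]},"jii":77,"r":[[8,60,66,83],[83,41,24,14,19,56],{"a":13,"ga":19,"wup":55,"xm":9,"y":65},[72,26]]}
After op 15 (add /r/3/1 97): {"f":{"nm":64,"wpe":{"dh":14,"i":51,"mt":65,"yk":77},"yfz":[51,74,62,86]},"jii":77,"r":[[8,60,66,83],[83,41,24,14,19,56],{"a":13,"ga":19,"wup":55,"xm":9,"y":65},[72,97,26]]}
After op 16 (add /r/3/0 75): {"f":{"nm":64,"wpe":{"dh":14,"i":51,"mt":65,"yk":77},"yfz":[51,74,62,86]},"jii":77,"r":[[8,60,66,83],[83,41,24,14,19,56],{"a":13,"ga":19,"wup":55,"xm":9,"y":65},[75,72,97,26]]}
After op 17 (add /f/yfz/2 29): {"f":{"nm":64,"wpe":{"dh":14,"i":51,"mt":65,"yk":77},"yfz":[51,74,29,62,86]},"jii":77,"r":[[8,60,66,83],[83,41,24,14,19,56],{"a":13,"ga":19,"wup":55,"xm":9,"y":65},[75,72,97,26]]}
After op 18 (add /r/2/v 51): {"f":{"nm":64,"wpe":{"dh":14,"i":51,"mt":65,"yk":77},"yfz":[51,74,29,62,86]},"jii":77,"r":[[8,60,66,83],[83,41,24,14,19,56],{"a":13,"ga":19,"v":51,"wup":55,"xm":9,"y":65},[75,72,97,26]]}
After op 19 (replace /f/wpe 1): {"f":{"nm":64,"wpe":1,"yfz":[51,74,29,62,86]},"jii":77,"r":[[8,60,66,83],[83,41,24,14,19,56],{"a":13,"ga":19,"v":51,"wup":55,"xm":9,"y":65},[75,72,97,26]]}
After op 20 (add /hof 76): {"f":{"nm":64,"wpe":1,"yfz":[51,74,29,62,86]},"hof":76,"jii":77,"r":[[8,60,66,83],[83,41,24,14,19,56],{"a":13,"ga":19,"v":51,"wup":55,"xm":9,"y":65},[75,72,97,26]]}
After op 21 (remove /r/1/1): {"f":{"nm":64,"wpe":1,"yfz":[51,74,29,62,86]},"hof":76,"jii":77,"r":[[8,60,66,83],[83,24,14,19,56],{"a":13,"ga":19,"v":51,"wup":55,"xm":9,"y":65},[75,72,97,26]]}
After op 22 (add /r/4 36): {"f":{"nm":64,"wpe":1,"yfz":[51,74,29,62,86]},"hof":76,"jii":77,"r":[[8,60,66,83],[83,24,14,19,56],{"a":13,"ga":19,"v":51,"wup":55,"xm":9,"y":65},[75,72,97,26],36]}
Size at path /f/yfz: 5

Answer: 5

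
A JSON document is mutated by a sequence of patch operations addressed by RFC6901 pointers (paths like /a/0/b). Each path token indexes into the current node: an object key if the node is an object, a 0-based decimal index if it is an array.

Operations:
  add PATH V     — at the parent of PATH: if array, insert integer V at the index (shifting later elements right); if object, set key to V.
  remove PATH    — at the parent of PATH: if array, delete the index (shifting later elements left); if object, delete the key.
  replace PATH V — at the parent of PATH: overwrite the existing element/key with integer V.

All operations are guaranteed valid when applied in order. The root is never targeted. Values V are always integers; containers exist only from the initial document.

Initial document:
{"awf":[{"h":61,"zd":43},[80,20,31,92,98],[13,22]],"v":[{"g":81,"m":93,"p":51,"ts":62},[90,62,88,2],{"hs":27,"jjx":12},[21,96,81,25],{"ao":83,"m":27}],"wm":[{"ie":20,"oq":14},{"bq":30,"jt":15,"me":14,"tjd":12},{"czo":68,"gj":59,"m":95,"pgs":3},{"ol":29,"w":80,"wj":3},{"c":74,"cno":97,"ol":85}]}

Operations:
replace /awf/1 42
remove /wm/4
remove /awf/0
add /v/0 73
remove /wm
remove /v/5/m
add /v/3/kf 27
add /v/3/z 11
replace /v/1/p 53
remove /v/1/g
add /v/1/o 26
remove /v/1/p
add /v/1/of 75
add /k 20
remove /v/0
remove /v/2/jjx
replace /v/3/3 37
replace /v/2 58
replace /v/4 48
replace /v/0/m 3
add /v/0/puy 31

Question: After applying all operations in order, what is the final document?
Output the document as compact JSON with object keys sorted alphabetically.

Answer: {"awf":[42,[13,22]],"k":20,"v":[{"m":3,"o":26,"of":75,"puy":31,"ts":62},[90,62,88,2],58,[21,96,81,37],48]}

Derivation:
After op 1 (replace /awf/1 42): {"awf":[{"h":61,"zd":43},42,[13,22]],"v":[{"g":81,"m":93,"p":51,"ts":62},[90,62,88,2],{"hs":27,"jjx":12},[21,96,81,25],{"ao":83,"m":27}],"wm":[{"ie":20,"oq":14},{"bq":30,"jt":15,"me":14,"tjd":12},{"czo":68,"gj":59,"m":95,"pgs":3},{"ol":29,"w":80,"wj":3},{"c":74,"cno":97,"ol":85}]}
After op 2 (remove /wm/4): {"awf":[{"h":61,"zd":43},42,[13,22]],"v":[{"g":81,"m":93,"p":51,"ts":62},[90,62,88,2],{"hs":27,"jjx":12},[21,96,81,25],{"ao":83,"m":27}],"wm":[{"ie":20,"oq":14},{"bq":30,"jt":15,"me":14,"tjd":12},{"czo":68,"gj":59,"m":95,"pgs":3},{"ol":29,"w":80,"wj":3}]}
After op 3 (remove /awf/0): {"awf":[42,[13,22]],"v":[{"g":81,"m":93,"p":51,"ts":62},[90,62,88,2],{"hs":27,"jjx":12},[21,96,81,25],{"ao":83,"m":27}],"wm":[{"ie":20,"oq":14},{"bq":30,"jt":15,"me":14,"tjd":12},{"czo":68,"gj":59,"m":95,"pgs":3},{"ol":29,"w":80,"wj":3}]}
After op 4 (add /v/0 73): {"awf":[42,[13,22]],"v":[73,{"g":81,"m":93,"p":51,"ts":62},[90,62,88,2],{"hs":27,"jjx":12},[21,96,81,25],{"ao":83,"m":27}],"wm":[{"ie":20,"oq":14},{"bq":30,"jt":15,"me":14,"tjd":12},{"czo":68,"gj":59,"m":95,"pgs":3},{"ol":29,"w":80,"wj":3}]}
After op 5 (remove /wm): {"awf":[42,[13,22]],"v":[73,{"g":81,"m":93,"p":51,"ts":62},[90,62,88,2],{"hs":27,"jjx":12},[21,96,81,25],{"ao":83,"m":27}]}
After op 6 (remove /v/5/m): {"awf":[42,[13,22]],"v":[73,{"g":81,"m":93,"p":51,"ts":62},[90,62,88,2],{"hs":27,"jjx":12},[21,96,81,25],{"ao":83}]}
After op 7 (add /v/3/kf 27): {"awf":[42,[13,22]],"v":[73,{"g":81,"m":93,"p":51,"ts":62},[90,62,88,2],{"hs":27,"jjx":12,"kf":27},[21,96,81,25],{"ao":83}]}
After op 8 (add /v/3/z 11): {"awf":[42,[13,22]],"v":[73,{"g":81,"m":93,"p":51,"ts":62},[90,62,88,2],{"hs":27,"jjx":12,"kf":27,"z":11},[21,96,81,25],{"ao":83}]}
After op 9 (replace /v/1/p 53): {"awf":[42,[13,22]],"v":[73,{"g":81,"m":93,"p":53,"ts":62},[90,62,88,2],{"hs":27,"jjx":12,"kf":27,"z":11},[21,96,81,25],{"ao":83}]}
After op 10 (remove /v/1/g): {"awf":[42,[13,22]],"v":[73,{"m":93,"p":53,"ts":62},[90,62,88,2],{"hs":27,"jjx":12,"kf":27,"z":11},[21,96,81,25],{"ao":83}]}
After op 11 (add /v/1/o 26): {"awf":[42,[13,22]],"v":[73,{"m":93,"o":26,"p":53,"ts":62},[90,62,88,2],{"hs":27,"jjx":12,"kf":27,"z":11},[21,96,81,25],{"ao":83}]}
After op 12 (remove /v/1/p): {"awf":[42,[13,22]],"v":[73,{"m":93,"o":26,"ts":62},[90,62,88,2],{"hs":27,"jjx":12,"kf":27,"z":11},[21,96,81,25],{"ao":83}]}
After op 13 (add /v/1/of 75): {"awf":[42,[13,22]],"v":[73,{"m":93,"o":26,"of":75,"ts":62},[90,62,88,2],{"hs":27,"jjx":12,"kf":27,"z":11},[21,96,81,25],{"ao":83}]}
After op 14 (add /k 20): {"awf":[42,[13,22]],"k":20,"v":[73,{"m":93,"o":26,"of":75,"ts":62},[90,62,88,2],{"hs":27,"jjx":12,"kf":27,"z":11},[21,96,81,25],{"ao":83}]}
After op 15 (remove /v/0): {"awf":[42,[13,22]],"k":20,"v":[{"m":93,"o":26,"of":75,"ts":62},[90,62,88,2],{"hs":27,"jjx":12,"kf":27,"z":11},[21,96,81,25],{"ao":83}]}
After op 16 (remove /v/2/jjx): {"awf":[42,[13,22]],"k":20,"v":[{"m":93,"o":26,"of":75,"ts":62},[90,62,88,2],{"hs":27,"kf":27,"z":11},[21,96,81,25],{"ao":83}]}
After op 17 (replace /v/3/3 37): {"awf":[42,[13,22]],"k":20,"v":[{"m":93,"o":26,"of":75,"ts":62},[90,62,88,2],{"hs":27,"kf":27,"z":11},[21,96,81,37],{"ao":83}]}
After op 18 (replace /v/2 58): {"awf":[42,[13,22]],"k":20,"v":[{"m":93,"o":26,"of":75,"ts":62},[90,62,88,2],58,[21,96,81,37],{"ao":83}]}
After op 19 (replace /v/4 48): {"awf":[42,[13,22]],"k":20,"v":[{"m":93,"o":26,"of":75,"ts":62},[90,62,88,2],58,[21,96,81,37],48]}
After op 20 (replace /v/0/m 3): {"awf":[42,[13,22]],"k":20,"v":[{"m":3,"o":26,"of":75,"ts":62},[90,62,88,2],58,[21,96,81,37],48]}
After op 21 (add /v/0/puy 31): {"awf":[42,[13,22]],"k":20,"v":[{"m":3,"o":26,"of":75,"puy":31,"ts":62},[90,62,88,2],58,[21,96,81,37],48]}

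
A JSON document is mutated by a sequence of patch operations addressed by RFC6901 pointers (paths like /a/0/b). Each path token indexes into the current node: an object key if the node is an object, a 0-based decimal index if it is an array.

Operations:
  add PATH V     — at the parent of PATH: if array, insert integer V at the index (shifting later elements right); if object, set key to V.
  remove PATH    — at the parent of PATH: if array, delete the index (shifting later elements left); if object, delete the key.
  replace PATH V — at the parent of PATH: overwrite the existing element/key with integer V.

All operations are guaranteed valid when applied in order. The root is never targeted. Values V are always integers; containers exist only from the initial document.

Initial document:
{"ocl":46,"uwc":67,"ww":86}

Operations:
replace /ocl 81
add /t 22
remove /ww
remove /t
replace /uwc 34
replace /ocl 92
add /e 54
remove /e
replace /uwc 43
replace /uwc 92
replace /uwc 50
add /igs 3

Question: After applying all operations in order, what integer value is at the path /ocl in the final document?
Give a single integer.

After op 1 (replace /ocl 81): {"ocl":81,"uwc":67,"ww":86}
After op 2 (add /t 22): {"ocl":81,"t":22,"uwc":67,"ww":86}
After op 3 (remove /ww): {"ocl":81,"t":22,"uwc":67}
After op 4 (remove /t): {"ocl":81,"uwc":67}
After op 5 (replace /uwc 34): {"ocl":81,"uwc":34}
After op 6 (replace /ocl 92): {"ocl":92,"uwc":34}
After op 7 (add /e 54): {"e":54,"ocl":92,"uwc":34}
After op 8 (remove /e): {"ocl":92,"uwc":34}
After op 9 (replace /uwc 43): {"ocl":92,"uwc":43}
After op 10 (replace /uwc 92): {"ocl":92,"uwc":92}
After op 11 (replace /uwc 50): {"ocl":92,"uwc":50}
After op 12 (add /igs 3): {"igs":3,"ocl":92,"uwc":50}
Value at /ocl: 92

Answer: 92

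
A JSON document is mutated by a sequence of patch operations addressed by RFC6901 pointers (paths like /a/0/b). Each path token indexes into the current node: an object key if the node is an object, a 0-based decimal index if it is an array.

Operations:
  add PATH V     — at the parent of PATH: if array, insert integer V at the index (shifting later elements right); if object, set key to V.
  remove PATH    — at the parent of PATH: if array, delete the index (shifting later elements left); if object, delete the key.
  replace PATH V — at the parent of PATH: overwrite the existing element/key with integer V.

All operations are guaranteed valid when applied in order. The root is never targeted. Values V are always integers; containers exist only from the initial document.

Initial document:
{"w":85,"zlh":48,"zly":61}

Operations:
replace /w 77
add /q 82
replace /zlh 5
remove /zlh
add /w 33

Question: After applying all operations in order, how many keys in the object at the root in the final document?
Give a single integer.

Answer: 3

Derivation:
After op 1 (replace /w 77): {"w":77,"zlh":48,"zly":61}
After op 2 (add /q 82): {"q":82,"w":77,"zlh":48,"zly":61}
After op 3 (replace /zlh 5): {"q":82,"w":77,"zlh":5,"zly":61}
After op 4 (remove /zlh): {"q":82,"w":77,"zly":61}
After op 5 (add /w 33): {"q":82,"w":33,"zly":61}
Size at the root: 3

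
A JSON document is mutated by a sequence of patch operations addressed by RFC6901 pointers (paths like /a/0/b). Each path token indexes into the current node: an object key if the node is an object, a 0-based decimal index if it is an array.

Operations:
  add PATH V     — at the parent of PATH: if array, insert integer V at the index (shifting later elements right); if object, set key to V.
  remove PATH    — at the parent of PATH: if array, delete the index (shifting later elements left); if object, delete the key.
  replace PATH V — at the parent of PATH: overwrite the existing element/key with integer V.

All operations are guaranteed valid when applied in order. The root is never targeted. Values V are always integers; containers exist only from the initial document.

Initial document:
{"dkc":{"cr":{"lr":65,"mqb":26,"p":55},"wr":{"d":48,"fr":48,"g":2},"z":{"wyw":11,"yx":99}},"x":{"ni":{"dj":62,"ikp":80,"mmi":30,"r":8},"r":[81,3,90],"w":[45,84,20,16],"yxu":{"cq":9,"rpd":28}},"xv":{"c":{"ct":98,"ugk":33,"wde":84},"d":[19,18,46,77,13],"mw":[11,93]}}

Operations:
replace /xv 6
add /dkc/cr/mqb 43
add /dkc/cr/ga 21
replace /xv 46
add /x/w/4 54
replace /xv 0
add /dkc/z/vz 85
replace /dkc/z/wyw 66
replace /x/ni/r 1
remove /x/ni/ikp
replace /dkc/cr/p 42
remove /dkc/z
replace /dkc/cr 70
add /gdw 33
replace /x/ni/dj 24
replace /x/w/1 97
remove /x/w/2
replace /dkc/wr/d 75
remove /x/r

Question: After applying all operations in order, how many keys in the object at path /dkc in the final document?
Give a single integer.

Answer: 2

Derivation:
After op 1 (replace /xv 6): {"dkc":{"cr":{"lr":65,"mqb":26,"p":55},"wr":{"d":48,"fr":48,"g":2},"z":{"wyw":11,"yx":99}},"x":{"ni":{"dj":62,"ikp":80,"mmi":30,"r":8},"r":[81,3,90],"w":[45,84,20,16],"yxu":{"cq":9,"rpd":28}},"xv":6}
After op 2 (add /dkc/cr/mqb 43): {"dkc":{"cr":{"lr":65,"mqb":43,"p":55},"wr":{"d":48,"fr":48,"g":2},"z":{"wyw":11,"yx":99}},"x":{"ni":{"dj":62,"ikp":80,"mmi":30,"r":8},"r":[81,3,90],"w":[45,84,20,16],"yxu":{"cq":9,"rpd":28}},"xv":6}
After op 3 (add /dkc/cr/ga 21): {"dkc":{"cr":{"ga":21,"lr":65,"mqb":43,"p":55},"wr":{"d":48,"fr":48,"g":2},"z":{"wyw":11,"yx":99}},"x":{"ni":{"dj":62,"ikp":80,"mmi":30,"r":8},"r":[81,3,90],"w":[45,84,20,16],"yxu":{"cq":9,"rpd":28}},"xv":6}
After op 4 (replace /xv 46): {"dkc":{"cr":{"ga":21,"lr":65,"mqb":43,"p":55},"wr":{"d":48,"fr":48,"g":2},"z":{"wyw":11,"yx":99}},"x":{"ni":{"dj":62,"ikp":80,"mmi":30,"r":8},"r":[81,3,90],"w":[45,84,20,16],"yxu":{"cq":9,"rpd":28}},"xv":46}
After op 5 (add /x/w/4 54): {"dkc":{"cr":{"ga":21,"lr":65,"mqb":43,"p":55},"wr":{"d":48,"fr":48,"g":2},"z":{"wyw":11,"yx":99}},"x":{"ni":{"dj":62,"ikp":80,"mmi":30,"r":8},"r":[81,3,90],"w":[45,84,20,16,54],"yxu":{"cq":9,"rpd":28}},"xv":46}
After op 6 (replace /xv 0): {"dkc":{"cr":{"ga":21,"lr":65,"mqb":43,"p":55},"wr":{"d":48,"fr":48,"g":2},"z":{"wyw":11,"yx":99}},"x":{"ni":{"dj":62,"ikp":80,"mmi":30,"r":8},"r":[81,3,90],"w":[45,84,20,16,54],"yxu":{"cq":9,"rpd":28}},"xv":0}
After op 7 (add /dkc/z/vz 85): {"dkc":{"cr":{"ga":21,"lr":65,"mqb":43,"p":55},"wr":{"d":48,"fr":48,"g":2},"z":{"vz":85,"wyw":11,"yx":99}},"x":{"ni":{"dj":62,"ikp":80,"mmi":30,"r":8},"r":[81,3,90],"w":[45,84,20,16,54],"yxu":{"cq":9,"rpd":28}},"xv":0}
After op 8 (replace /dkc/z/wyw 66): {"dkc":{"cr":{"ga":21,"lr":65,"mqb":43,"p":55},"wr":{"d":48,"fr":48,"g":2},"z":{"vz":85,"wyw":66,"yx":99}},"x":{"ni":{"dj":62,"ikp":80,"mmi":30,"r":8},"r":[81,3,90],"w":[45,84,20,16,54],"yxu":{"cq":9,"rpd":28}},"xv":0}
After op 9 (replace /x/ni/r 1): {"dkc":{"cr":{"ga":21,"lr":65,"mqb":43,"p":55},"wr":{"d":48,"fr":48,"g":2},"z":{"vz":85,"wyw":66,"yx":99}},"x":{"ni":{"dj":62,"ikp":80,"mmi":30,"r":1},"r":[81,3,90],"w":[45,84,20,16,54],"yxu":{"cq":9,"rpd":28}},"xv":0}
After op 10 (remove /x/ni/ikp): {"dkc":{"cr":{"ga":21,"lr":65,"mqb":43,"p":55},"wr":{"d":48,"fr":48,"g":2},"z":{"vz":85,"wyw":66,"yx":99}},"x":{"ni":{"dj":62,"mmi":30,"r":1},"r":[81,3,90],"w":[45,84,20,16,54],"yxu":{"cq":9,"rpd":28}},"xv":0}
After op 11 (replace /dkc/cr/p 42): {"dkc":{"cr":{"ga":21,"lr":65,"mqb":43,"p":42},"wr":{"d":48,"fr":48,"g":2},"z":{"vz":85,"wyw":66,"yx":99}},"x":{"ni":{"dj":62,"mmi":30,"r":1},"r":[81,3,90],"w":[45,84,20,16,54],"yxu":{"cq":9,"rpd":28}},"xv":0}
After op 12 (remove /dkc/z): {"dkc":{"cr":{"ga":21,"lr":65,"mqb":43,"p":42},"wr":{"d":48,"fr":48,"g":2}},"x":{"ni":{"dj":62,"mmi":30,"r":1},"r":[81,3,90],"w":[45,84,20,16,54],"yxu":{"cq":9,"rpd":28}},"xv":0}
After op 13 (replace /dkc/cr 70): {"dkc":{"cr":70,"wr":{"d":48,"fr":48,"g":2}},"x":{"ni":{"dj":62,"mmi":30,"r":1},"r":[81,3,90],"w":[45,84,20,16,54],"yxu":{"cq":9,"rpd":28}},"xv":0}
After op 14 (add /gdw 33): {"dkc":{"cr":70,"wr":{"d":48,"fr":48,"g":2}},"gdw":33,"x":{"ni":{"dj":62,"mmi":30,"r":1},"r":[81,3,90],"w":[45,84,20,16,54],"yxu":{"cq":9,"rpd":28}},"xv":0}
After op 15 (replace /x/ni/dj 24): {"dkc":{"cr":70,"wr":{"d":48,"fr":48,"g":2}},"gdw":33,"x":{"ni":{"dj":24,"mmi":30,"r":1},"r":[81,3,90],"w":[45,84,20,16,54],"yxu":{"cq":9,"rpd":28}},"xv":0}
After op 16 (replace /x/w/1 97): {"dkc":{"cr":70,"wr":{"d":48,"fr":48,"g":2}},"gdw":33,"x":{"ni":{"dj":24,"mmi":30,"r":1},"r":[81,3,90],"w":[45,97,20,16,54],"yxu":{"cq":9,"rpd":28}},"xv":0}
After op 17 (remove /x/w/2): {"dkc":{"cr":70,"wr":{"d":48,"fr":48,"g":2}},"gdw":33,"x":{"ni":{"dj":24,"mmi":30,"r":1},"r":[81,3,90],"w":[45,97,16,54],"yxu":{"cq":9,"rpd":28}},"xv":0}
After op 18 (replace /dkc/wr/d 75): {"dkc":{"cr":70,"wr":{"d":75,"fr":48,"g":2}},"gdw":33,"x":{"ni":{"dj":24,"mmi":30,"r":1},"r":[81,3,90],"w":[45,97,16,54],"yxu":{"cq":9,"rpd":28}},"xv":0}
After op 19 (remove /x/r): {"dkc":{"cr":70,"wr":{"d":75,"fr":48,"g":2}},"gdw":33,"x":{"ni":{"dj":24,"mmi":30,"r":1},"w":[45,97,16,54],"yxu":{"cq":9,"rpd":28}},"xv":0}
Size at path /dkc: 2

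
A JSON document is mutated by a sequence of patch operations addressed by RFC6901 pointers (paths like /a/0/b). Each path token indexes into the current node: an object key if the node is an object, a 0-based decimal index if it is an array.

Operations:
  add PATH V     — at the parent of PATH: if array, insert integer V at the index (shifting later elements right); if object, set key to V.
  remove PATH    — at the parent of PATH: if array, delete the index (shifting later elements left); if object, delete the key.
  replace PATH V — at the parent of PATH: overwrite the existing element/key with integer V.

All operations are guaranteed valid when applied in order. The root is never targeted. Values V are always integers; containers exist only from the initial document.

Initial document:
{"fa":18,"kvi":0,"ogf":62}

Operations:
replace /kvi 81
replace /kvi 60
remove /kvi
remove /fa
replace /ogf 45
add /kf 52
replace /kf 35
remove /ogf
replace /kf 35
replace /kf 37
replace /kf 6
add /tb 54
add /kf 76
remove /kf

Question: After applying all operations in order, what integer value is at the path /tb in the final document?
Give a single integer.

Answer: 54

Derivation:
After op 1 (replace /kvi 81): {"fa":18,"kvi":81,"ogf":62}
After op 2 (replace /kvi 60): {"fa":18,"kvi":60,"ogf":62}
After op 3 (remove /kvi): {"fa":18,"ogf":62}
After op 4 (remove /fa): {"ogf":62}
After op 5 (replace /ogf 45): {"ogf":45}
After op 6 (add /kf 52): {"kf":52,"ogf":45}
After op 7 (replace /kf 35): {"kf":35,"ogf":45}
After op 8 (remove /ogf): {"kf":35}
After op 9 (replace /kf 35): {"kf":35}
After op 10 (replace /kf 37): {"kf":37}
After op 11 (replace /kf 6): {"kf":6}
After op 12 (add /tb 54): {"kf":6,"tb":54}
After op 13 (add /kf 76): {"kf":76,"tb":54}
After op 14 (remove /kf): {"tb":54}
Value at /tb: 54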